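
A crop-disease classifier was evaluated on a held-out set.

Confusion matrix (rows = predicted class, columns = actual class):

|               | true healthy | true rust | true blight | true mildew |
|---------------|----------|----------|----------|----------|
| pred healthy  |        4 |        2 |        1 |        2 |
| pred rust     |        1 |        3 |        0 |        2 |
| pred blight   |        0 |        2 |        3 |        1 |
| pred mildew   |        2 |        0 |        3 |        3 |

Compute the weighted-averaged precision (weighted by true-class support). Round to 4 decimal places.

0.4521

Per-class precision (TP/(TP+FP)):
  healthy: TP=4, FP=2+1+2=5 → 4/9 = 0.44444
  rust: TP=3, FP=1+0+2=3 → 3/6 = 0.50000
  blight: TP=3, FP=0+2+1=3 → 3/6 = 0.50000
  mildew: TP=3, FP=2+0+3=5 → 3/8 = 0.37500
Weighted-precision = Σ (supportᵢ/N)·precisionᵢ with N=29: (7/29)·0.44444 + (7/29)·0.50000 + (7/29)·0.50000 + (8/29)·0.37500 = 0.4521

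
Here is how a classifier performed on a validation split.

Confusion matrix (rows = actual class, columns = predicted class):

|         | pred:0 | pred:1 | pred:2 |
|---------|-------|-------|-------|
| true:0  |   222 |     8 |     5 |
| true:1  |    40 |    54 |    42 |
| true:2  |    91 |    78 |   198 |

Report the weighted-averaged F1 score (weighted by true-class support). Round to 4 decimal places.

0.6343

Per-class F1 score (2·TP/(2·TP+FP+FN)):
  0: TP=222, FP=40+91=131, FN=8+5=13 → 444/588 = 0.75510
  1: TP=54, FP=8+78=86, FN=40+42=82 → 108/276 = 0.39130
  2: TP=198, FP=5+42=47, FN=91+78=169 → 396/612 = 0.64706
Weighted-F1 score = Σ (supportᵢ/N)·F1 scoreᵢ with N=738: (235/738)·0.75510 + (136/738)·0.39130 + (367/738)·0.64706 = 0.6343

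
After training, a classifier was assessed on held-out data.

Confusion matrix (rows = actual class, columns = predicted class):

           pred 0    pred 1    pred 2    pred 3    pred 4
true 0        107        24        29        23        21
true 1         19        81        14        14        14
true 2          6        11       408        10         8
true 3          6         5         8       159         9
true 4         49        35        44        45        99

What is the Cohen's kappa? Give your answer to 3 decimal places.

Observed agreement pₒ = trace/N = 854/1248 = 0.6843
Expected agreement pₑ = Σ (rowᵢ·colᵢ)/N² = (204·187 + 142·156 + 443·503 + 187·251 + 272·151)/1248² = 0.2383
κ = (pₒ − pₑ)/(1 − pₑ) = (0.6843 − 0.2383)/(1 − 0.2383) = 0.586

0.586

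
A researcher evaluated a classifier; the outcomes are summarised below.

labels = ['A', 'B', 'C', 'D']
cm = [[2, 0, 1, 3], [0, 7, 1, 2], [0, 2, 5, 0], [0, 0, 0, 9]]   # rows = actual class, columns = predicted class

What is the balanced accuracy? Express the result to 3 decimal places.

0.687

Balanced accuracy = mean of per-class recall.
  A: recall = 2/6 = 0.3333
  B: recall = 7/10 = 0.7000
  C: recall = 5/7 = 0.7143
  D: recall = 9/9 = 1.0000
Mean = (0.3333 + 0.7000 + 0.7143 + 1.0000) / 4 = 0.687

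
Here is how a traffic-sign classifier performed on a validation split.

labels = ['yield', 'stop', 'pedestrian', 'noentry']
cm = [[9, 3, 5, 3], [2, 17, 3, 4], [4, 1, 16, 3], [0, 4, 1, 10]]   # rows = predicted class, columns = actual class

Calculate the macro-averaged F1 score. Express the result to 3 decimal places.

0.601

Per-class F1 score (2·TP/(2·TP+FP+FN)):
  yield: TP=9, FP=3+5+3=11, FN=2+4+0=6 → 18/35 = 0.5143
  stop: TP=17, FP=2+3+4=9, FN=3+1+4=8 → 34/51 = 0.6667
  pedestrian: TP=16, FP=4+1+3=8, FN=5+3+1=9 → 32/49 = 0.6531
  noentry: TP=10, FP=0+4+1=5, FN=3+4+3=10 → 20/35 = 0.5714
Macro-F1 score = mean = (0.5143 + 0.6667 + 0.6531 + 0.5714) / 4 = 0.601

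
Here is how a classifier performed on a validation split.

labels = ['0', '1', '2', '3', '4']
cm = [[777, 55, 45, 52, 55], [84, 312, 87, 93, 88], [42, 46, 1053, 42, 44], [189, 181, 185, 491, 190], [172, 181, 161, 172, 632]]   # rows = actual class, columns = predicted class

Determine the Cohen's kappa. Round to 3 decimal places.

0.499

Observed agreement pₒ = trace/N = 3265/5429 = 0.6014
Expected agreement pₑ = Σ (rowᵢ·colᵢ)/N² = (984·1264 + 664·775 + 1227·1531 + 1236·850 + 1318·1009)/5429² = 0.2042
κ = (pₒ − pₑ)/(1 − pₑ) = (0.6014 − 0.2042)/(1 − 0.2042) = 0.499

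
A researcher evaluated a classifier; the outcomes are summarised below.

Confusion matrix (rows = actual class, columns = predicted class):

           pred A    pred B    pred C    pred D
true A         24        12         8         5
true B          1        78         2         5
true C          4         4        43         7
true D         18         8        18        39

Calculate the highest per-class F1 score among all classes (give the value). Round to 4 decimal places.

0.8298

Per-class F1 score (2·TP/(2·TP+FP+FN)):
  A: TP=24, FP=1+4+18=23, FN=12+8+5=25 → 48/96 = 0.50000
  B: TP=78, FP=12+4+8=24, FN=1+2+5=8 → 156/188 = 0.82979
  C: TP=43, FP=8+2+18=28, FN=4+4+7=15 → 86/129 = 0.66667
  D: TP=39, FP=5+5+7=17, FN=18+8+18=44 → 78/139 = 0.56115
Highest is class 'B' with F1 score = 0.8298.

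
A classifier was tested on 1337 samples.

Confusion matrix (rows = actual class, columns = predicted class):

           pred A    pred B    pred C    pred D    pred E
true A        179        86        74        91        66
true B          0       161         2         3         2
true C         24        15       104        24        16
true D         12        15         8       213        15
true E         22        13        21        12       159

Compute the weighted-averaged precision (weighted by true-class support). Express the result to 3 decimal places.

0.645

Per-class precision (TP/(TP+FP)):
  A: TP=179, FP=0+24+12+22=58 → 179/237 = 0.7553
  B: TP=161, FP=86+15+15+13=129 → 161/290 = 0.5552
  C: TP=104, FP=74+2+8+21=105 → 104/209 = 0.4976
  D: TP=213, FP=91+3+24+12=130 → 213/343 = 0.6210
  E: TP=159, FP=66+2+16+15=99 → 159/258 = 0.6163
Weighted-precision = Σ (supportᵢ/N)·precisionᵢ with N=1337: (496/1337)·0.7553 + (168/1337)·0.5552 + (183/1337)·0.4976 + (263/1337)·0.6210 + (227/1337)·0.6163 = 0.645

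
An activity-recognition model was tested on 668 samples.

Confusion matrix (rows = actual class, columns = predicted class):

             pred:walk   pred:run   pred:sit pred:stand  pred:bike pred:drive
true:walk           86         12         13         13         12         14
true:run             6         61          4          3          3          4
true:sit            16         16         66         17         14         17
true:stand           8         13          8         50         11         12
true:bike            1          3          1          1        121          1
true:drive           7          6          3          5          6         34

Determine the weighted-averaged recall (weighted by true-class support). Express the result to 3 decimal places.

0.626

Per-class recall (TP/(TP+FN)):
  walk: TP=86, FN=12+13+13+12+14=64 → 86/150 = 0.5733
  run: TP=61, FN=6+4+3+3+4=20 → 61/81 = 0.7531
  sit: TP=66, FN=16+16+17+14+17=80 → 66/146 = 0.4521
  stand: TP=50, FN=8+13+8+11+12=52 → 50/102 = 0.4902
  bike: TP=121, FN=1+3+1+1+1=7 → 121/128 = 0.9453
  drive: TP=34, FN=7+6+3+5+6=27 → 34/61 = 0.5574
Weighted-recall = Σ (supportᵢ/N)·recallᵢ with N=668: (150/668)·0.5733 + (81/668)·0.7531 + (146/668)·0.4521 + (102/668)·0.4902 + (128/668)·0.9453 + (61/668)·0.5574 = 0.626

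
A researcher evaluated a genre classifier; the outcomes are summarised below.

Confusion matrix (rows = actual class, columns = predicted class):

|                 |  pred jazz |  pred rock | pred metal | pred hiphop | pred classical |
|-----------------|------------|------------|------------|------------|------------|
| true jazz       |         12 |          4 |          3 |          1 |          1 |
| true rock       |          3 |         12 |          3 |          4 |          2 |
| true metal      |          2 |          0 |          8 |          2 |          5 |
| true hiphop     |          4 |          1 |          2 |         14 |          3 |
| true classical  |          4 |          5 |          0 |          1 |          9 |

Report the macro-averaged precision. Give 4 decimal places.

0.5224

Per-class precision (TP/(TP+FP)):
  jazz: TP=12, FP=3+2+4+4=13 → 12/25 = 0.48000
  rock: TP=12, FP=4+0+1+5=10 → 12/22 = 0.54545
  metal: TP=8, FP=3+3+2+0=8 → 8/16 = 0.50000
  hiphop: TP=14, FP=1+4+2+1=8 → 14/22 = 0.63636
  classical: TP=9, FP=1+2+5+3=11 → 9/20 = 0.45000
Macro-precision = mean = (0.48000 + 0.54545 + 0.50000 + 0.63636 + 0.45000) / 5 = 0.5224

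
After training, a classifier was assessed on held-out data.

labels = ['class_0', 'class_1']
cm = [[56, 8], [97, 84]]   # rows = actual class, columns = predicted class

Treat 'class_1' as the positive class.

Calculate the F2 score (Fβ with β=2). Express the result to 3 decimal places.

Fβ = (1+β²)·TP / ((1+β²)·TP + β²·FN + FP), with β²=4
= 5·84 / (5·84 + 4·97 + 8) = 0.515

0.515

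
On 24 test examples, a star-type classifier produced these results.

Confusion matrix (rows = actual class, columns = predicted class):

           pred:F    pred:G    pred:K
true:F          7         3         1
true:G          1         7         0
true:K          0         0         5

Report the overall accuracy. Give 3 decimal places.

Accuracy = trace / total = (7+7+5=19) / 24 = 19/24 = 0.792

0.792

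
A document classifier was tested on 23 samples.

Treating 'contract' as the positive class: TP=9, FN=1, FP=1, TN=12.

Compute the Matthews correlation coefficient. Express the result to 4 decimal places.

0.8231

MCC = (TP·TN − FP·FN) / √((TP+FP)(TP+FN)(TN+FP)(TN+FN))
Numerator = 9·12 − 1·1 = 107
Denominator = √(10·10·13·13) = √16900 = 130.0000
MCC = 107 / 130.0000 = 0.8231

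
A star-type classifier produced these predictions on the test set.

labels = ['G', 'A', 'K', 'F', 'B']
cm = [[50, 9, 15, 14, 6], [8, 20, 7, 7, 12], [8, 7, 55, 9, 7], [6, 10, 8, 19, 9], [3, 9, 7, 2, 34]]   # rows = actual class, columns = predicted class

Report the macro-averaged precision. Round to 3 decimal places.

0.500

Per-class precision (TP/(TP+FP)):
  G: TP=50, FP=8+8+6+3=25 → 50/75 = 0.6667
  A: TP=20, FP=9+7+10+9=35 → 20/55 = 0.3636
  K: TP=55, FP=15+7+8+7=37 → 55/92 = 0.5978
  F: TP=19, FP=14+7+9+2=32 → 19/51 = 0.3725
  B: TP=34, FP=6+12+7+9=34 → 34/68 = 0.5000
Macro-precision = mean = (0.6667 + 0.3636 + 0.5978 + 0.3725 + 0.5000) / 5 = 0.500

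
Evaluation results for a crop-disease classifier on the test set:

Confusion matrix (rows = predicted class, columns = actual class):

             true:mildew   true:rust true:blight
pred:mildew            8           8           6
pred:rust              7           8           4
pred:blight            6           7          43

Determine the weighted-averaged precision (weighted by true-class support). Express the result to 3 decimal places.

0.598

Per-class precision (TP/(TP+FP)):
  mildew: TP=8, FP=8+6=14 → 8/22 = 0.3636
  rust: TP=8, FP=7+4=11 → 8/19 = 0.4211
  blight: TP=43, FP=6+7=13 → 43/56 = 0.7679
Weighted-precision = Σ (supportᵢ/N)·precisionᵢ with N=97: (21/97)·0.3636 + (23/97)·0.4211 + (53/97)·0.7679 = 0.598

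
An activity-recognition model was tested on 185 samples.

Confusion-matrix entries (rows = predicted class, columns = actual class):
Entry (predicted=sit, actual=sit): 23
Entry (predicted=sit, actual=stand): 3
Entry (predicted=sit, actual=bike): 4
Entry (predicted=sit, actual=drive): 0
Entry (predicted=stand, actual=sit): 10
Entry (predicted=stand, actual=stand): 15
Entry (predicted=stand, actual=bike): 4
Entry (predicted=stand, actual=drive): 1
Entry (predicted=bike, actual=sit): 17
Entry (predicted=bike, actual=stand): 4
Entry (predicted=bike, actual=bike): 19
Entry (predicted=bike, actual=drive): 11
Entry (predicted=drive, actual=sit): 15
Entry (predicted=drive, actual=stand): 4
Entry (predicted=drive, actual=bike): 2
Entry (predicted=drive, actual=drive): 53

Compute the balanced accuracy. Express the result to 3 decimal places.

Balanced accuracy = mean of per-class recall.
  sit: recall = 23/65 = 0.3538
  stand: recall = 15/26 = 0.5769
  bike: recall = 19/29 = 0.6552
  drive: recall = 53/65 = 0.8154
Mean = (0.3538 + 0.5769 + 0.6552 + 0.8154) / 4 = 0.600

0.600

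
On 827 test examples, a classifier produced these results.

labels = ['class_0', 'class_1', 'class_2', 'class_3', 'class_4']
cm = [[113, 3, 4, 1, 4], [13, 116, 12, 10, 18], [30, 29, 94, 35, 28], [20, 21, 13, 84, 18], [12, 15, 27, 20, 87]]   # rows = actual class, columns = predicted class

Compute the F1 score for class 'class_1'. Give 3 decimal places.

0.657

One-vs-rest for 'class_1': TP = diagonal; FP = other classes predicted 'class_1'; FN = 'class_1' predicted as other.
F1 score = 2·TP/(2·TP+FP+FN).
class_1: TP=116, FP=3+29+21+15=68, FN=13+12+10+18=53 → 232/353 = 0.6572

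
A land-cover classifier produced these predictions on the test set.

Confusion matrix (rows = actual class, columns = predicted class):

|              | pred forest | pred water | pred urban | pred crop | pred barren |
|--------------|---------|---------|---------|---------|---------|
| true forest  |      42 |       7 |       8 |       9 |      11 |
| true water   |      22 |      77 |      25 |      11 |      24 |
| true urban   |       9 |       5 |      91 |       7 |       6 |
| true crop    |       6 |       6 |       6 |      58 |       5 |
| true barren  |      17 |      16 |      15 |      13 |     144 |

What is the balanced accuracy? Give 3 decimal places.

Balanced accuracy = mean of per-class recall.
  forest: recall = 42/77 = 0.5455
  water: recall = 77/159 = 0.4843
  urban: recall = 91/118 = 0.7712
  crop: recall = 58/81 = 0.7160
  barren: recall = 144/205 = 0.7024
Mean = (0.5455 + 0.4843 + 0.7712 + 0.7160 + 0.7024) / 5 = 0.644

0.644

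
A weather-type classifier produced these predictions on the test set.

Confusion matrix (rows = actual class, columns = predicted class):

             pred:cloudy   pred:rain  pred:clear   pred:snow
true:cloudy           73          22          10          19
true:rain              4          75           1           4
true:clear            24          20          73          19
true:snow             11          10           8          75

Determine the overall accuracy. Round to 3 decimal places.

0.661

Accuracy = trace / total = (73+75+73+75=296) / 448 = 296/448 = 0.661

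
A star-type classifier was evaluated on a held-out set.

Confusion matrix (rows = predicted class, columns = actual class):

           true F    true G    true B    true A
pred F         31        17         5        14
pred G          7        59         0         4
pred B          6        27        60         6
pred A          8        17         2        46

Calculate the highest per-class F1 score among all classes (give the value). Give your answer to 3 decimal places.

Per-class F1 score (2·TP/(2·TP+FP+FN)):
  F: TP=31, FP=17+5+14=36, FN=7+6+8=21 → 62/119 = 0.5210
  G: TP=59, FP=7+0+4=11, FN=17+27+17=61 → 118/190 = 0.6211
  B: TP=60, FP=6+27+6=39, FN=5+0+2=7 → 120/166 = 0.7229
  A: TP=46, FP=8+17+2=27, FN=14+4+6=24 → 92/143 = 0.6434
Highest is class 'B' with F1 score = 0.723.

0.723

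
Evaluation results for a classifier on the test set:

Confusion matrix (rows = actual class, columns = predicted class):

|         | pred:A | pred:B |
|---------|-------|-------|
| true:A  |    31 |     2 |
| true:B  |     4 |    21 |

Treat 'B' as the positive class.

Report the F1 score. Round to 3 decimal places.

0.875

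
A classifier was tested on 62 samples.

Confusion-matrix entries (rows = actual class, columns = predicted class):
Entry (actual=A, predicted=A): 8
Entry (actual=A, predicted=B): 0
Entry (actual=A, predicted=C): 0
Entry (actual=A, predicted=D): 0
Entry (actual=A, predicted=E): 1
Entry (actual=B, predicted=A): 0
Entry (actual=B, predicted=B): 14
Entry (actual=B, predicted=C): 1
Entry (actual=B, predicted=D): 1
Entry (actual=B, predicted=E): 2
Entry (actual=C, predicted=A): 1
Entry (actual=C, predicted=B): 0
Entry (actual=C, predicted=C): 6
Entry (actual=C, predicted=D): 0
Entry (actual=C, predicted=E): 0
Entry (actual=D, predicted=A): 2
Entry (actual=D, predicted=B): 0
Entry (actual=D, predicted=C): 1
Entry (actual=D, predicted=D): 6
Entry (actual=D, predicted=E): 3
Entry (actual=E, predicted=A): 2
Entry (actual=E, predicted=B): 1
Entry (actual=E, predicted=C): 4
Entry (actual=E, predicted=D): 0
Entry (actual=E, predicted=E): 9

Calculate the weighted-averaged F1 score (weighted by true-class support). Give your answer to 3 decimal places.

Per-class F1 score (2·TP/(2·TP+FP+FN)):
  A: TP=8, FP=0+1+2+2=5, FN=0+0+0+1=1 → 16/22 = 0.7273
  B: TP=14, FP=0+0+0+1=1, FN=0+1+1+2=4 → 28/33 = 0.8485
  C: TP=6, FP=0+1+1+4=6, FN=1+0+0+0=1 → 12/19 = 0.6316
  D: TP=6, FP=0+1+0+0=1, FN=2+0+1+3=6 → 12/19 = 0.6316
  E: TP=9, FP=1+2+0+3=6, FN=2+1+4+0=7 → 18/31 = 0.5806
Weighted-F1 score = Σ (supportᵢ/N)·F1 scoreᵢ with N=62: (9/62)·0.7273 + (18/62)·0.8485 + (7/62)·0.6316 + (12/62)·0.6316 + (16/62)·0.5806 = 0.695

0.695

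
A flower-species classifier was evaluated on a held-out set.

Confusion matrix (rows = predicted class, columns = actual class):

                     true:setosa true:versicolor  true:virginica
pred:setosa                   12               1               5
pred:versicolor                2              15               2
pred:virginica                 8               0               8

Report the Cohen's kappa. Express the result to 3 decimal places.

0.490

Observed agreement pₒ = trace/N = 35/53 = 0.6604
Expected agreement pₑ = Σ (rowᵢ·colᵢ)/N² = (22·18 + 16·19 + 15·16)/53² = 0.3346
κ = (pₒ − pₑ)/(1 − pₑ) = (0.6604 − 0.3346)/(1 − 0.3346) = 0.490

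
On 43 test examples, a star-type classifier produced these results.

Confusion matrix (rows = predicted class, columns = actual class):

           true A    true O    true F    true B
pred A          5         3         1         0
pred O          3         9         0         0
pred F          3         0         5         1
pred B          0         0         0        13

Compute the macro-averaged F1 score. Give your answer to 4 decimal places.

Per-class F1 score (2·TP/(2·TP+FP+FN)):
  A: TP=5, FP=3+1+0=4, FN=3+3+0=6 → 10/20 = 0.50000
  O: TP=9, FP=3+0+0=3, FN=3+0+0=3 → 18/24 = 0.75000
  F: TP=5, FP=3+0+1=4, FN=1+0+0=1 → 10/15 = 0.66667
  B: TP=13, FP=0+0+0=0, FN=0+0+1=1 → 26/27 = 0.96296
Macro-F1 score = mean = (0.50000 + 0.75000 + 0.66667 + 0.96296) / 4 = 0.7199

0.7199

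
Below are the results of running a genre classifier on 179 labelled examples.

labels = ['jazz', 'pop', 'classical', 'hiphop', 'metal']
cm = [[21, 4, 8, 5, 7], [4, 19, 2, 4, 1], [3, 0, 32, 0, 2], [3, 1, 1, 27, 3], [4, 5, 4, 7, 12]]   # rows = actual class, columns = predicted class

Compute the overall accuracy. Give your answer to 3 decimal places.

0.620

Accuracy = trace / total = (21+19+32+27+12=111) / 179 = 111/179 = 0.620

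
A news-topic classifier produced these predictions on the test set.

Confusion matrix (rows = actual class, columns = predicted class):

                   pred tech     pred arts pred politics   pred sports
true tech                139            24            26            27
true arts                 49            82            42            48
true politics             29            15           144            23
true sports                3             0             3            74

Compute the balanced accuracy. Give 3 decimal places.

0.656

Balanced accuracy = mean of per-class recall.
  tech: recall = 139/216 = 0.6435
  arts: recall = 82/221 = 0.3710
  politics: recall = 144/211 = 0.6825
  sports: recall = 74/80 = 0.9250
Mean = (0.6435 + 0.3710 + 0.6825 + 0.9250) / 4 = 0.656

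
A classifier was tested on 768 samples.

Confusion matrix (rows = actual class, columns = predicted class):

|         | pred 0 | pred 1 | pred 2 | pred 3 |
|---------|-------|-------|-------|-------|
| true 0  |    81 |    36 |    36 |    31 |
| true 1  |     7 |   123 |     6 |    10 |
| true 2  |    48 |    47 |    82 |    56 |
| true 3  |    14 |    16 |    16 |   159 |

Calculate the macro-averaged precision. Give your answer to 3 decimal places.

Per-class precision (TP/(TP+FP)):
  0: TP=81, FP=7+48+14=69 → 81/150 = 0.5400
  1: TP=123, FP=36+47+16=99 → 123/222 = 0.5541
  2: TP=82, FP=36+6+16=58 → 82/140 = 0.5857
  3: TP=159, FP=31+10+56=97 → 159/256 = 0.6211
Macro-precision = mean = (0.5400 + 0.5541 + 0.5857 + 0.6211) / 4 = 0.575

0.575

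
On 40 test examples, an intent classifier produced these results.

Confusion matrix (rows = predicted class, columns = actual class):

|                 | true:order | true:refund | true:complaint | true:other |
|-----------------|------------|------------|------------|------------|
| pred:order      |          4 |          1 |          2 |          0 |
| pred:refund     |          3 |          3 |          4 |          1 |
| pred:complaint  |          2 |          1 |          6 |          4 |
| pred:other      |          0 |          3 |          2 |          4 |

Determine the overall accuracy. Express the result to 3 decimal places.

0.425

Accuracy = trace / total = (4+3+6+4=17) / 40 = 17/40 = 0.425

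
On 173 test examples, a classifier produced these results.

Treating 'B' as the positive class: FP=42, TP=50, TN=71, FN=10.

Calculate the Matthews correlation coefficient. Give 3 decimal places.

0.440

MCC = (TP·TN − FP·FN) / √((TP+FP)(TP+FN)(TN+FP)(TN+FN))
Numerator = 50·71 − 42·10 = 3130
Denominator = √(92·60·113·81) = √50524560 = 7108.0630
MCC = 3130 / 7108.0630 = 0.440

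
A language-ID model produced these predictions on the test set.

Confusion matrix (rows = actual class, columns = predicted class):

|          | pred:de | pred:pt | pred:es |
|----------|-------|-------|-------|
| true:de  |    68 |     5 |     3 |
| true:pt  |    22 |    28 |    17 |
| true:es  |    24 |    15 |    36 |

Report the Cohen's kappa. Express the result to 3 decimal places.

Observed agreement pₒ = trace/N = 132/218 = 0.6055
Expected agreement pₑ = Σ (rowᵢ·colᵢ)/N² = (76·114 + 67·48 + 75·56)/218² = 0.3384
κ = (pₒ − pₑ)/(1 − pₑ) = (0.6055 − 0.3384)/(1 − 0.3384) = 0.404

0.404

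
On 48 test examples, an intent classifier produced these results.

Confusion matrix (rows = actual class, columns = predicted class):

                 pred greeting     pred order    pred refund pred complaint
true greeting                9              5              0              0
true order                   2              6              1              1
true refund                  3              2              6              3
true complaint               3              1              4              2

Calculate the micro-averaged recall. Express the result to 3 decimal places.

Micro-averaging pools counts across classes: ΣTP=23, ΣFP=25, ΣFN=25.
Micro-recall = TP/(TP+FN) on pooled counts = 0.479 (equals overall accuracy in single-label multiclass).

0.479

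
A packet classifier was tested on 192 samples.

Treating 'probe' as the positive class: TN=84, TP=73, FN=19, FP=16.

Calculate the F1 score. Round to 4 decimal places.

Precision = TP/(TP+FP) = 73/89 = 0.8202
Recall = TP/(TP+FN) = 73/92 = 0.7935
F1 = 2·TP/(2·TP+FP+FN) = 146/181 = 0.8066

0.8066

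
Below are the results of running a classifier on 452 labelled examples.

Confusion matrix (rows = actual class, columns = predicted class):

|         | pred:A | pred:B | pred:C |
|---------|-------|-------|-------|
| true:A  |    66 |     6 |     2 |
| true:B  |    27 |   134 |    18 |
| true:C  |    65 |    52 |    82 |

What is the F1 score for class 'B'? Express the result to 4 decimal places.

0.7224

Treat 'B' as positive and all other classes as negative.
F1 score = 2·TP/(2·TP+FP+FN).
B: TP=134, FP=6+52=58, FN=27+18=45 → 268/371 = 0.72237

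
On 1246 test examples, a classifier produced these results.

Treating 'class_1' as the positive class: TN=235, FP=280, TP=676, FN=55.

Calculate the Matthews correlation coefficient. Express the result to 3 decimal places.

0.444

MCC = (TP·TN − FP·FN) / √((TP+FP)(TP+FN)(TN+FP)(TN+FN))
Numerator = 676·235 − 280·55 = 143460
Denominator = √(956·731·515·290) = √104371156600 = 323065.2513
MCC = 143460 / 323065.2513 = 0.444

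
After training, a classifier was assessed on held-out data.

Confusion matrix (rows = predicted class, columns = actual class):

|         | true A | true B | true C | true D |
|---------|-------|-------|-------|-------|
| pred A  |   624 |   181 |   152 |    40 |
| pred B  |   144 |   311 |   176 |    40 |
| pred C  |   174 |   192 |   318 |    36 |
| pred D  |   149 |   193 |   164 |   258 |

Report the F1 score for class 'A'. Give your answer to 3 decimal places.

F1 score = 2·TP/(2·TP+FP+FN).
A: TP=624, FP=181+152+40=373, FN=144+174+149=467 → 1248/2088 = 0.5977

0.598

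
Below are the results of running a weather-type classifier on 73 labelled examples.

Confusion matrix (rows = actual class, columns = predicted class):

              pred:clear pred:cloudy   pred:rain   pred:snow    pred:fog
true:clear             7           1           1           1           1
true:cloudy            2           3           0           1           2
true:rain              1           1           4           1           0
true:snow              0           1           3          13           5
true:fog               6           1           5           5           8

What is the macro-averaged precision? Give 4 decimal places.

0.4586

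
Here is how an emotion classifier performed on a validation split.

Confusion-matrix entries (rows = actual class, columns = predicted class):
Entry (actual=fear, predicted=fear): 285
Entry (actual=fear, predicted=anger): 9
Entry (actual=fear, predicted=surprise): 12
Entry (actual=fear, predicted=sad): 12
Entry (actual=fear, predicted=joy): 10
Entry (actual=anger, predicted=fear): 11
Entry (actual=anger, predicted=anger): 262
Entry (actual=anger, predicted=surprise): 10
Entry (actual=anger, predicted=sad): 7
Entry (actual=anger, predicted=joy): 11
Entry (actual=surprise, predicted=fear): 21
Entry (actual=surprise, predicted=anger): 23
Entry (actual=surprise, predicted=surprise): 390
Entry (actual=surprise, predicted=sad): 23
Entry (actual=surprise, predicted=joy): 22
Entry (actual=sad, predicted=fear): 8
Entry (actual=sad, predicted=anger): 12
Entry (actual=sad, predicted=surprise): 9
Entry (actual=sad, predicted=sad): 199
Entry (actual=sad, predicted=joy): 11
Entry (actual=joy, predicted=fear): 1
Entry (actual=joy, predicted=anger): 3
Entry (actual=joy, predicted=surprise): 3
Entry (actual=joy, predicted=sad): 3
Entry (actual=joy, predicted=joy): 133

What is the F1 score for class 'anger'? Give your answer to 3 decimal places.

0.859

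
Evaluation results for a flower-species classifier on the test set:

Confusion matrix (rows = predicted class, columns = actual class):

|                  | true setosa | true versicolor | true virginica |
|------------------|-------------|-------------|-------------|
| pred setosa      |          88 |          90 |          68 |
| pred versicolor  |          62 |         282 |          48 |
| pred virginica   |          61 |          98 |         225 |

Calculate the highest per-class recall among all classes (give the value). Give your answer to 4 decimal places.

Per-class recall (TP/(TP+FN)):
  setosa: TP=88, FN=62+61=123 → 88/211 = 0.41706
  versicolor: TP=282, FN=90+98=188 → 282/470 = 0.60000
  virginica: TP=225, FN=68+48=116 → 225/341 = 0.65982
Highest is class 'virginica' with recall = 0.6598.

0.6598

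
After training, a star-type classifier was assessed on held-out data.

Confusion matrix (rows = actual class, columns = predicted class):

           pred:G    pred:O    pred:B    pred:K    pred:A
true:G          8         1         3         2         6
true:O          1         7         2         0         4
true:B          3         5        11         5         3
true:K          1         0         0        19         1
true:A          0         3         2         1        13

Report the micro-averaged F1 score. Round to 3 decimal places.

Micro-averaging pools counts across classes: ΣTP=58, ΣFP=43, ΣFN=43.
Micro-F1 score = 2·TP/(2·TP+FP+FN) on pooled counts = 0.574 (equals overall accuracy in single-label multiclass).

0.574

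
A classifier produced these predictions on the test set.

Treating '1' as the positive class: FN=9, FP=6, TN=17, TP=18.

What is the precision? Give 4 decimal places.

0.7500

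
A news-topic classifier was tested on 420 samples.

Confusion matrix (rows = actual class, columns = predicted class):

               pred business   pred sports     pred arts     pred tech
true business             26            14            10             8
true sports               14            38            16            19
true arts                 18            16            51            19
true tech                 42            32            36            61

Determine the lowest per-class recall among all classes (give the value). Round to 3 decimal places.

Per-class recall (TP/(TP+FN)):
  business: TP=26, FN=14+10+8=32 → 26/58 = 0.4483
  sports: TP=38, FN=14+16+19=49 → 38/87 = 0.4368
  arts: TP=51, FN=18+16+19=53 → 51/104 = 0.4904
  tech: TP=61, FN=42+32+36=110 → 61/171 = 0.3567
Lowest is class 'tech' with recall = 0.357.

0.357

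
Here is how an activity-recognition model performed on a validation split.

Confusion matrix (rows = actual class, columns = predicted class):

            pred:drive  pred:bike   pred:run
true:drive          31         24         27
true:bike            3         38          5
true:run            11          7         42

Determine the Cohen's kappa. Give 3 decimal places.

0.398

Observed agreement pₒ = trace/N = 111/188 = 0.5904
Expected agreement pₑ = Σ (rowᵢ·colᵢ)/N² = (82·45 + 46·69 + 60·74)/188² = 0.3198
κ = (pₒ − pₑ)/(1 − pₑ) = (0.5904 − 0.3198)/(1 − 0.3198) = 0.398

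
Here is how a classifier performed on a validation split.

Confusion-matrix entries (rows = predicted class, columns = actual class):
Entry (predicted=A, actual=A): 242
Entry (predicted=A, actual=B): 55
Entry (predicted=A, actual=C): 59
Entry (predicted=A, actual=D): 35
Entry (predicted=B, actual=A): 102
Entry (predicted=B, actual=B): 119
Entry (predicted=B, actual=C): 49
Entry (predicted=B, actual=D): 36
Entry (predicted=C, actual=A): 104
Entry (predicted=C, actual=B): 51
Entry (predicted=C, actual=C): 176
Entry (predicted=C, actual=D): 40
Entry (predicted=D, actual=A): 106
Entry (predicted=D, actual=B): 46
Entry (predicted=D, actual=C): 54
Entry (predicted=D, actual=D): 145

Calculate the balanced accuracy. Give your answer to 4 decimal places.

0.4908

Balanced accuracy = mean of per-class recall.
  A: recall = 242/554 = 0.43682
  B: recall = 119/271 = 0.43911
  C: recall = 176/338 = 0.52071
  D: recall = 145/256 = 0.56641
Mean = (0.43682 + 0.43911 + 0.52071 + 0.56641) / 4 = 0.4908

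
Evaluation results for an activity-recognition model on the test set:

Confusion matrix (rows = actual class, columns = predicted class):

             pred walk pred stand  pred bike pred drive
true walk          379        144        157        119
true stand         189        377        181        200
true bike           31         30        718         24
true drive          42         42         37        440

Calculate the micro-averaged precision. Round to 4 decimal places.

Micro-averaging pools counts across classes: ΣTP=1914, ΣFP=1196, ΣFN=1196.
Micro-precision = TP/(TP+FP) on pooled counts = 0.6154 (equals overall accuracy in single-label multiclass).

0.6154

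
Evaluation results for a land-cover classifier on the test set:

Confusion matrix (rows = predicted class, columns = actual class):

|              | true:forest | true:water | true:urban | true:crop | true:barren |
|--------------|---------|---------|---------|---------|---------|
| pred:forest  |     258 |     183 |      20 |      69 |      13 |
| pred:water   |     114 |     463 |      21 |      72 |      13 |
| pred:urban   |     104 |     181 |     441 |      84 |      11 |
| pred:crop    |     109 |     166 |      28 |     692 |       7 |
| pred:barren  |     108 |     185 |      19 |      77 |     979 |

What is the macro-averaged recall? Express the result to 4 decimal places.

0.6504

Per-class recall (TP/(TP+FN)):
  forest: TP=258, FN=114+104+109+108=435 → 258/693 = 0.37229
  water: TP=463, FN=183+181+166+185=715 → 463/1178 = 0.39304
  urban: TP=441, FN=20+21+28+19=88 → 441/529 = 0.83365
  crop: TP=692, FN=69+72+84+77=302 → 692/994 = 0.69618
  barren: TP=979, FN=13+13+11+7=44 → 979/1023 = 0.95699
Macro-recall = mean = (0.37229 + 0.39304 + 0.83365 + 0.69618 + 0.95699) / 5 = 0.6504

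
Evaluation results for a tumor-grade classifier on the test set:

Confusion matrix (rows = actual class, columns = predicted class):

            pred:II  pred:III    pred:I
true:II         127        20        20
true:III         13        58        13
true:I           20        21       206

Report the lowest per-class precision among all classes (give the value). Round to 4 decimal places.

Per-class precision (TP/(TP+FP)):
  II: TP=127, FP=13+20=33 → 127/160 = 0.79375
  III: TP=58, FP=20+21=41 → 58/99 = 0.58586
  I: TP=206, FP=20+13=33 → 206/239 = 0.86192
Lowest is class 'III' with precision = 0.5859.

0.5859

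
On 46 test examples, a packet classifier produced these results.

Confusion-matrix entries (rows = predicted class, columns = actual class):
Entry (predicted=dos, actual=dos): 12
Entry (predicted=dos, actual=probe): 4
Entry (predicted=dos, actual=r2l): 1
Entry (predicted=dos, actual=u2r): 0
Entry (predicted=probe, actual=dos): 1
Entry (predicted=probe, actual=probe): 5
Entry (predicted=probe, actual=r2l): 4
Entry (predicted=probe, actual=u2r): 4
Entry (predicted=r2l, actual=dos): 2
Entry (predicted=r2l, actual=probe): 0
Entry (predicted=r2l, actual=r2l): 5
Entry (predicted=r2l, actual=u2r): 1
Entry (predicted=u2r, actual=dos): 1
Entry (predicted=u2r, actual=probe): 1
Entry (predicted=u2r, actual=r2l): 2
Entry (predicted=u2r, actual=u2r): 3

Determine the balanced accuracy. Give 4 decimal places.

Balanced accuracy = mean of per-class recall.
  dos: recall = 12/16 = 0.75000
  probe: recall = 5/10 = 0.50000
  r2l: recall = 5/12 = 0.41667
  u2r: recall = 3/8 = 0.37500
Mean = (0.75000 + 0.50000 + 0.41667 + 0.37500) / 4 = 0.5104

0.5104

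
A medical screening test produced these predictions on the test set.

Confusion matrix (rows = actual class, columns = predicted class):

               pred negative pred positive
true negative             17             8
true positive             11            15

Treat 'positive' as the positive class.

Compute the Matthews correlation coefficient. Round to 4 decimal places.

MCC = (TP·TN − FP·FN) / √((TP+FP)(TP+FN)(TN+FP)(TN+FN))
Numerator = 15·17 − 8·11 = 167
Denominator = √(23·26·25·28) = √418600 = 646.9930
MCC = 167 / 646.9930 = 0.2581

0.2581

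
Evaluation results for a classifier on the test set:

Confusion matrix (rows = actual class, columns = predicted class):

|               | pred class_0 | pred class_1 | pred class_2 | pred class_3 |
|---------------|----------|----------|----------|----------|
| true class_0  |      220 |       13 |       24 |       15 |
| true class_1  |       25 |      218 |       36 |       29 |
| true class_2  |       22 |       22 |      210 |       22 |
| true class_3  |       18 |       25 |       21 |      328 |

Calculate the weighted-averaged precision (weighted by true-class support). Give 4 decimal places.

Per-class precision (TP/(TP+FP)):
  class_0: TP=220, FP=25+22+18=65 → 220/285 = 0.77193
  class_1: TP=218, FP=13+22+25=60 → 218/278 = 0.78417
  class_2: TP=210, FP=24+36+21=81 → 210/291 = 0.72165
  class_3: TP=328, FP=15+29+22=66 → 328/394 = 0.83249
Weighted-precision = Σ (supportᵢ/N)·precisionᵢ with N=1248: (272/1248)·0.77193 + (308/1248)·0.78417 + (276/1248)·0.72165 + (392/1248)·0.83249 = 0.7829

0.7829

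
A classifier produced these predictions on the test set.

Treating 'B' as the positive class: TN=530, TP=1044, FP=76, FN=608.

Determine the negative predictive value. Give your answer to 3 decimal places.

NPV = TN/(TN+FN) = 530/(530+608) = 0.466

0.466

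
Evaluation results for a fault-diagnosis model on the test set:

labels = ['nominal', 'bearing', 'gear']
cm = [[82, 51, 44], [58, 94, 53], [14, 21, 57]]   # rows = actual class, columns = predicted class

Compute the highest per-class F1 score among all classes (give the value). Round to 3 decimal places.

0.507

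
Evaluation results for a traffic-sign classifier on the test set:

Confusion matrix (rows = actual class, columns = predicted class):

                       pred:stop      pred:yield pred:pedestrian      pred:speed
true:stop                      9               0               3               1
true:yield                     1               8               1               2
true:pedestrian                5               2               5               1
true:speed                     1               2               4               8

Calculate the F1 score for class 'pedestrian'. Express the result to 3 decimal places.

Treat 'pedestrian' as positive and all other classes as negative.
F1 score = 2·TP/(2·TP+FP+FN).
pedestrian: TP=5, FP=3+1+4=8, FN=5+2+1=8 → 10/26 = 0.3846

0.385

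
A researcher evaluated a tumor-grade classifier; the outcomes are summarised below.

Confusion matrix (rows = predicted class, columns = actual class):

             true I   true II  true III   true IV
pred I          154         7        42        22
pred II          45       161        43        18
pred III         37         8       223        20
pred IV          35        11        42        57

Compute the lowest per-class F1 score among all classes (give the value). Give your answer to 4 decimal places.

Per-class F1 score (2·TP/(2·TP+FP+FN)):
  I: TP=154, FP=7+42+22=71, FN=45+37+35=117 → 308/496 = 0.62097
  II: TP=161, FP=45+43+18=106, FN=7+8+11=26 → 322/454 = 0.70925
  III: TP=223, FP=37+8+20=65, FN=42+43+42=127 → 446/638 = 0.69906
  IV: TP=57, FP=35+11+42=88, FN=22+18+20=60 → 114/262 = 0.43511
Lowest is class 'IV' with F1 score = 0.4351.

0.4351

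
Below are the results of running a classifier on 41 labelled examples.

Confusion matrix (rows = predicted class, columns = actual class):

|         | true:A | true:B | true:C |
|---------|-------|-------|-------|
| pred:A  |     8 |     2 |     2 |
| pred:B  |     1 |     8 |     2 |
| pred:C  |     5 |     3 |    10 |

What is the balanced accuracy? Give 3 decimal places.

Balanced accuracy = mean of per-class recall.
  A: recall = 8/14 = 0.5714
  B: recall = 8/13 = 0.6154
  C: recall = 10/14 = 0.7143
Mean = (0.5714 + 0.6154 + 0.7143) / 3 = 0.634

0.634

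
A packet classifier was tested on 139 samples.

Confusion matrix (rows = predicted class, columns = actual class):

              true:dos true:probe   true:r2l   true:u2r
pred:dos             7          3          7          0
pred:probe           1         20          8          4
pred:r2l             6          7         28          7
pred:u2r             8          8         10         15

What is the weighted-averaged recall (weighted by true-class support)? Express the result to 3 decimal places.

Per-class recall (TP/(TP+FN)):
  dos: TP=7, FN=1+6+8=15 → 7/22 = 0.3182
  probe: TP=20, FN=3+7+8=18 → 20/38 = 0.5263
  r2l: TP=28, FN=7+8+10=25 → 28/53 = 0.5283
  u2r: TP=15, FN=0+4+7=11 → 15/26 = 0.5769
Weighted-recall = Σ (supportᵢ/N)·recallᵢ with N=139: (22/139)·0.3182 + (38/139)·0.5263 + (53/139)·0.5283 + (26/139)·0.5769 = 0.504

0.504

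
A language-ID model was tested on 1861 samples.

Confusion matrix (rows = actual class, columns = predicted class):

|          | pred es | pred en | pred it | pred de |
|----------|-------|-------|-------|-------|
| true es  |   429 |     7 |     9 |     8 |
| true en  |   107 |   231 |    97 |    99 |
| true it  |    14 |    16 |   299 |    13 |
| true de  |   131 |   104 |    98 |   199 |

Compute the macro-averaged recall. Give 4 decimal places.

0.6570

Per-class recall (TP/(TP+FN)):
  es: TP=429, FN=7+9+8=24 → 429/453 = 0.94702
  en: TP=231, FN=107+97+99=303 → 231/534 = 0.43258
  it: TP=299, FN=14+16+13=43 → 299/342 = 0.87427
  de: TP=199, FN=131+104+98=333 → 199/532 = 0.37406
Macro-recall = mean = (0.94702 + 0.43258 + 0.87427 + 0.37406) / 4 = 0.6570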